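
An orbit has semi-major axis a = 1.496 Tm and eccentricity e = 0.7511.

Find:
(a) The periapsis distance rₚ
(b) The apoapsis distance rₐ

Convert to SI: a = 1.496 Tm = 1.496e+12 m.
(a) rₚ = a(1 − e) = 1.496e+12 · (1 − 0.7511) = 1.496e+12 · 0.2489 ≈ 3.724e+11 m = 372.4 Gm.
(b) rₐ = a(1 + e) = 1.496e+12 · (1 + 0.7511) = 1.496e+12 · 1.7511 ≈ 2.62e+12 m = 2.62 Tm.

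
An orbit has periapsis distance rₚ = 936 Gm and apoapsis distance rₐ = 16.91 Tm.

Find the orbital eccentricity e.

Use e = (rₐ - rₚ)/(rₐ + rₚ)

Convert to SI: rₚ = 936 Gm = 9.36e+11 m; rₐ = 16.91 Tm = 1.691e+13 m.
e = (rₐ − rₚ) / (rₐ + rₚ).
e = (1.691e+13 − 9.36e+11) / (1.691e+13 + 9.36e+11) = 1.5974e+13 / 1.7846e+13 ≈ 0.8951.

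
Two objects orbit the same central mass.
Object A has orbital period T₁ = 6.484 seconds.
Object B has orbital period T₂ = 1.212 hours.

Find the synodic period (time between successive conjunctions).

Convert to SI: T₂ = 1.212 hours = 4363.2 s.
T_syn = |T₁ · T₂ / (T₁ − T₂)|.
T_syn = |6.484 · 4363.2 / (6.484 − 4363.2)| s ≈ 6.494 s = 6.494 seconds.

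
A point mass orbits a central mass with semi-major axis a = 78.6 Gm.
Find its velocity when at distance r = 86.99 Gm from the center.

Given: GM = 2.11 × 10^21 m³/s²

Convert to SI: a = 78.6 Gm = 7.86e+10 m; r = 86.99 Gm = 8.699e+10 m.
Vis-viva: v = √(GM · (2/r − 1/a)).
2/r − 1/a = 2/8.699e+10 − 1/7.86e+10 = 1.02685e-11 m⁻¹.
v = √(2.11e+21 · 1.02685e-11) m/s ≈ 1.472e+05 m/s = 147.2 km/s.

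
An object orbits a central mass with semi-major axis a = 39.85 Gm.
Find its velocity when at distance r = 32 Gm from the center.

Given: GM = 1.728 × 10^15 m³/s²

Convert to SI: a = 39.85 Gm = 3.985e+10 m; r = 32 Gm = 3.2e+10 m.
Vis-viva: v = √(GM · (2/r − 1/a)).
2/r − 1/a = 2/3.2e+10 − 1/3.985e+10 = 3.74059e-11 m⁻¹.
v = √(1.728e+15 · 3.74059e-11) m/s ≈ 254.2 m/s = 254.2 m/s.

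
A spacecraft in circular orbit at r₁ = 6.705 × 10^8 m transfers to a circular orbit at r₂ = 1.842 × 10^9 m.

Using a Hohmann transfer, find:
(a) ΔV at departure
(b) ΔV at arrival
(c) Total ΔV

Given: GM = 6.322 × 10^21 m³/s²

Transfer semi-major axis: a_t = (r₁ + r₂)/2 = (6.705e+08 + 1.842e+09)/2 = 1.25625e+09 m.
Circular speeds: v₁ = √(GM/r₁) = 3.07063e+06 m/s, v₂ = √(GM/r₂) = 1.8526e+06 m/s.
Transfer speeds (vis-viva v² = GM(2/r − 1/a_t)): v₁ᵗ = 3.71822e+06 m/s, v₂ᵗ = 1.35345e+06 m/s.
(a) ΔV₁ = |v₁ᵗ − v₁| ≈ 6.476e+05 m/s = 647.6 km/s.
(b) ΔV₂ = |v₂ − v₂ᵗ| ≈ 4.991e+05 m/s = 499.1 km/s.
(c) ΔV_total = ΔV₁ + ΔV₂ ≈ 1.147e+06 m/s = 1147 km/s.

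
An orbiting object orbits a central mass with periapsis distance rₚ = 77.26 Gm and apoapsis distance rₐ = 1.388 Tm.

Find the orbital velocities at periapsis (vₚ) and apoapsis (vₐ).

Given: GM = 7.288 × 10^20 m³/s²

Convert to SI: rₚ = 77.26 Gm = 7.726e+10 m; rₐ = 1.388 Tm = 1.388e+12 m.
Use the vis-viva equation v² = GM(2/r − 1/a) with a = (rₚ + rₐ)/2 = (7.726e+10 + 1.388e+12)/2 = 7.3263e+11 m.
vₚ = √(GM · (2/rₚ − 1/a)) = √(7.288e+20 · (2/7.726e+10 − 1/7.3263e+11)) m/s ≈ 1.337e+05 m/s = 133.7 km/s.
vₐ = √(GM · (2/rₐ − 1/a)) = √(7.288e+20 · (2/1.388e+12 − 1/7.3263e+11)) m/s ≈ 7441 m/s = 7.441 km/s.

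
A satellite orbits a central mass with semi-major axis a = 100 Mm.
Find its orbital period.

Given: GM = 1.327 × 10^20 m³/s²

Convert to SI: a = 100 Mm = 1e+08 m.
Kepler's third law: T = 2π √(a³ / GM).
Substituting a = 1e+08 m and GM = 1.327e+20 m³/s²:
T = 2π √((1e+08)³ / 1.327e+20) s
T ≈ 545.4 s = 9.091 minutes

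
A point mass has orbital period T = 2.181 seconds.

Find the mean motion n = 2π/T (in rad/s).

n = 2π / T.
n = 2π / 2.181 s ≈ 2.881 rad/s.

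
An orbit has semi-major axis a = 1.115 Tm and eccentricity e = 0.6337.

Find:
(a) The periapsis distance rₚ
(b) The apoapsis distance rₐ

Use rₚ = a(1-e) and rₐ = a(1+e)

Convert to SI: a = 1.115 Tm = 1.115e+12 m.
(a) rₚ = a(1 − e) = 1.115e+12 · (1 − 0.6337) = 1.115e+12 · 0.3663 ≈ 4.084e+11 m = 408.4 Gm.
(b) rₐ = a(1 + e) = 1.115e+12 · (1 + 0.6337) = 1.115e+12 · 1.6337 ≈ 1.822e+12 m = 1.822 Tm.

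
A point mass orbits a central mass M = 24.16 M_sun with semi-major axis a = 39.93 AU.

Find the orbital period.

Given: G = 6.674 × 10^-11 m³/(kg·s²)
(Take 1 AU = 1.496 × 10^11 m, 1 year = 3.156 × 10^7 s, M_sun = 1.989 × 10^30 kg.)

Convert to SI: a = 39.93 AU = 5.97353e+12 m; M = 24.16 M_sun = 4.80542e+31 kg.
GM = G · M = 6.674e-11 · 4.80542e+31 = 3.20714e+21 m³/s².
Kepler's third law: T = 2π √(a³ / GM).
Substituting a = 5.97353e+12 m and GM = 3.20714e+21 m³/s²:
T = 2π √((5.97353e+12)³ / 3.20714e+21) s
T ≈ 1.62e+09 s = 51.33 years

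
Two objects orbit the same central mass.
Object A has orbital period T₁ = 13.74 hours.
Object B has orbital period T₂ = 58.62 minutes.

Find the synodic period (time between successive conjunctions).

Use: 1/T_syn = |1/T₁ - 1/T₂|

Convert to SI: T₁ = 13.74 hours = 49464 s; T₂ = 58.62 minutes = 3517.2 s.
T_syn = |T₁ · T₂ / (T₁ − T₂)|.
T_syn = |49464 · 3517.2 / (49464 − 3517.2)| s ≈ 3786 s = 1.052 hours.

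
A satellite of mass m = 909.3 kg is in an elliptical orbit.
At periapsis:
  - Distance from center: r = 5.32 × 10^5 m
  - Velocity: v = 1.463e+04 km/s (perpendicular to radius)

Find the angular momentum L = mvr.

Convert to SI: v = 1.463e+04 km/s = 1.463e+07 m/s.
Since v is perpendicular to r, L = m · v · r.
L = 909.3 · 1.463e+07 · 532000 kg·m²/s ≈ 7.077e+15 kg·m²/s.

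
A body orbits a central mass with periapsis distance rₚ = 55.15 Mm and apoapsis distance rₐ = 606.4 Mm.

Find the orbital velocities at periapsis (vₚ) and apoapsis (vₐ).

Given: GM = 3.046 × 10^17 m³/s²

Convert to SI: rₚ = 55.15 Mm = 5.515e+07 m; rₐ = 606.4 Mm = 6.064e+08 m.
Use the vis-viva equation v² = GM(2/r − 1/a) with a = (rₚ + rₐ)/2 = (5.515e+07 + 6.064e+08)/2 = 3.30775e+08 m.
vₚ = √(GM · (2/rₚ − 1/a)) = √(3.046e+17 · (2/5.515e+07 − 1/3.30775e+08)) m/s ≈ 1.006e+05 m/s = 100.6 km/s.
vₐ = √(GM · (2/rₐ − 1/a)) = √(3.046e+17 · (2/6.064e+08 − 1/3.30775e+08)) m/s ≈ 9151 m/s = 9.151 km/s.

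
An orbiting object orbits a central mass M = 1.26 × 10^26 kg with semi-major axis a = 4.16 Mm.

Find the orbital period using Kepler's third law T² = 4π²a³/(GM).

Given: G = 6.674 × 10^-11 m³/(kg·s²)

Convert to SI: a = 4.16 Mm = 4.16e+06 m.
GM = G · M = 6.674e-11 · 1.26e+26 = 8.40924e+15 m³/s².
Kepler's third law: T = 2π √(a³ / GM).
Substituting a = 4.16e+06 m and GM = 8.40924e+15 m³/s²:
T = 2π √((4.16e+06)³ / 8.40924e+15) s
T ≈ 581.4 s = 9.689 minutes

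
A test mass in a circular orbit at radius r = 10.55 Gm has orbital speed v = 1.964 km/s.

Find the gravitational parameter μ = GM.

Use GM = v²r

Convert to SI: r = 10.55 Gm = 1.055e+10 m; v = 1.964 km/s = 1964 m/s.
For a circular orbit v² = GM/r, so GM = v² · r.
GM = (1964)² · 1.055e+10 m³/s² ≈ 4.069e+16 m³/s² = 4.069 × 10^16 m³/s².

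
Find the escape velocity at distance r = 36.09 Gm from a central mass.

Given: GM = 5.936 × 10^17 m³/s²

Convert to SI: r = 36.09 Gm = 3.609e+10 m.
Escape velocity comes from setting total energy to zero: ½v² − GM/r = 0 ⇒ v_esc = √(2GM / r).
v_esc = √(2 · 5.936e+17 / 3.609e+10) m/s ≈ 5735 m/s = 5.735 km/s.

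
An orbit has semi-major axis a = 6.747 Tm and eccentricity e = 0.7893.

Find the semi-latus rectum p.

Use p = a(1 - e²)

Convert to SI: a = 6.747 Tm = 6.747e+12 m.
p = a (1 − e²).
p = 6.747e+12 · (1 − (0.7893)²) = 6.747e+12 · 0.377006 ≈ 2.544e+12 m = 2.544 Tm.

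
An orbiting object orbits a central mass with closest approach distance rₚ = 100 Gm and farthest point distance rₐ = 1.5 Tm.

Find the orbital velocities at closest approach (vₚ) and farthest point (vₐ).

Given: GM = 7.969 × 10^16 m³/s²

Convert to SI: rₚ = 100 Gm = 1e+11 m; rₐ = 1.5 Tm = 1.5e+12 m.
Use the vis-viva equation v² = GM(2/r − 1/a) with a = (rₚ + rₐ)/2 = (1e+11 + 1.5e+12)/2 = 8e+11 m.
vₚ = √(GM · (2/rₚ − 1/a)) = √(7.969e+16 · (2/1e+11 − 1/8e+11)) m/s ≈ 1222 m/s = 1.222 km/s.
vₐ = √(GM · (2/rₐ − 1/a)) = √(7.969e+16 · (2/1.5e+12 − 1/8e+11)) m/s ≈ 81.49 m/s = 81.49 m/s.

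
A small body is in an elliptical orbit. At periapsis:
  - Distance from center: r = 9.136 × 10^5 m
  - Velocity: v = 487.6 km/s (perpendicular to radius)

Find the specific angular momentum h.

Convert to SI: v = 487.6 km/s = 487600 m/s.
With v perpendicular to r, h = r · v.
h = 913600 · 487600 m²/s ≈ 4.455e+11 m²/s.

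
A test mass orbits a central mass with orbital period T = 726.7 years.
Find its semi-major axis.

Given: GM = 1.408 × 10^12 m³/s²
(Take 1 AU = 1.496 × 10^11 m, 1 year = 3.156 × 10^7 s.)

Convert to SI: T = 726.7 years = 2.29347e+10 s.
Invert Kepler's third law: a = (GM · T² / (4π²))^(1/3).
Substituting T = 2.29347e+10 s and GM = 1.408e+12 m³/s²:
a = (1.408e+12 · (2.29347e+10)² / (4π²))^(1/3) m
a ≈ 2.657e+10 m = 0.1776 AU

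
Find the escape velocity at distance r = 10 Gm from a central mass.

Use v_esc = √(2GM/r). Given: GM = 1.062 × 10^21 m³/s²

Convert to SI: r = 10 Gm = 1e+10 m.
Escape velocity comes from setting total energy to zero: ½v² − GM/r = 0 ⇒ v_esc = √(2GM / r).
v_esc = √(2 · 1.062e+21 / 1e+10) m/s ≈ 4.609e+05 m/s = 460.9 km/s.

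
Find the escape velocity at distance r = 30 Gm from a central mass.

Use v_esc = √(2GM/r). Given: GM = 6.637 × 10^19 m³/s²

Convert to SI: r = 30 Gm = 3e+10 m.
Escape velocity comes from setting total energy to zero: ½v² − GM/r = 0 ⇒ v_esc = √(2GM / r).
v_esc = √(2 · 6.637e+19 / 3e+10) m/s ≈ 6.652e+04 m/s = 66.52 km/s.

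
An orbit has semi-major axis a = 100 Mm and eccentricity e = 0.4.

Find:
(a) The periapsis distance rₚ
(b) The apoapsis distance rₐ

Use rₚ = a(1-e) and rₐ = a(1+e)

Convert to SI: a = 100 Mm = 1e+08 m.
(a) rₚ = a(1 − e) = 1e+08 · (1 − 0.4) = 1e+08 · 0.6 ≈ 6e+07 m = 60 Mm.
(b) rₐ = a(1 + e) = 1e+08 · (1 + 0.4) = 1e+08 · 1.4 ≈ 1.4e+08 m = 140 Mm.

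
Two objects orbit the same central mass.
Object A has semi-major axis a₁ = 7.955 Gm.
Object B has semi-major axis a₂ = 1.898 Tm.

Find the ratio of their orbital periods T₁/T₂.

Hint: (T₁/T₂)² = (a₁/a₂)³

Convert to SI: a₁ = 7.955 Gm = 7.955e+09 m; a₂ = 1.898 Tm = 1.898e+12 m.
From Kepler's third law, (T₁/T₂)² = (a₁/a₂)³, so T₁/T₂ = (a₁/a₂)^(3/2).
a₁/a₂ = 7.955e+09 / 1.898e+12 = 0.00419125.
T₁/T₂ = (0.00419125)^(3/2) ≈ 0.0002713.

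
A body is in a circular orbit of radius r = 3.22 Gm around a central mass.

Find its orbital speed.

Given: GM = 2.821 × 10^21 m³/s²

Convert to SI: r = 3.22 Gm = 3.22e+09 m.
For a circular orbit, gravity supplies the centripetal force, so v = √(GM / r).
v = √(2.821e+21 / 3.22e+09) m/s ≈ 9.36e+05 m/s = 936 km/s.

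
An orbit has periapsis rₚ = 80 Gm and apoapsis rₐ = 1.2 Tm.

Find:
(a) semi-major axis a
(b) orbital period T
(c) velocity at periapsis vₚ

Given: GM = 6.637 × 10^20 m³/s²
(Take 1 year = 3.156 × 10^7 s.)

Convert to SI: rₚ = 80 Gm = 8e+10 m; rₐ = 1.2 Tm = 1.2e+12 m.
(a) a = (rₚ + rₐ)/2 = (8e+10 + 1.2e+12)/2 ≈ 6.4e+11 m
(b) With a = (rₚ + rₐ)/2 = 6.4e+11 m, T = 2π √(a³/GM) = 2π √((6.4e+11)³/6.637e+20) s ≈ 1.249e+08 s
(c) With a = (rₚ + rₐ)/2 = 6.4e+11 m, vₚ = √(GM (2/rₚ − 1/a)) = √(6.637e+20 · (2/8e+10 − 1/6.4e+11)) m/s ≈ 1.247e+05 m/s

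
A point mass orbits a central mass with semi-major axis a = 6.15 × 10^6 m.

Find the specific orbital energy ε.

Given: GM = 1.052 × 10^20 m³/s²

ε = −GM / (2a).
ε = −1.052e+20 / (2 · 6.15e+06) J/kg ≈ -8.553e+12 J/kg = -8553 GJ/kg.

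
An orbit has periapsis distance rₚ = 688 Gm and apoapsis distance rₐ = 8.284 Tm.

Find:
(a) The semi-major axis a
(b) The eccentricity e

Convert to SI: rₚ = 688 Gm = 6.88e+11 m; rₐ = 8.284 Tm = 8.284e+12 m.
(a) a = (rₚ + rₐ) / 2 = (6.88e+11 + 8.284e+12) / 2 ≈ 4.486e+12 m = 4.486 Tm.
(b) e = (rₐ − rₚ) / (rₐ + rₚ) = (8.284e+12 − 6.88e+11) / (8.284e+12 + 6.88e+11) ≈ 0.8466.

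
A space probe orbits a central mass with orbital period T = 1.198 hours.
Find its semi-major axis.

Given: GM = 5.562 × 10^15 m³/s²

Convert to SI: T = 1.198 hours = 4312.8 s.
Invert Kepler's third law: a = (GM · T² / (4π²))^(1/3).
Substituting T = 4312.8 s and GM = 5.562e+15 m³/s²:
a = (5.562e+15 · (4312.8)² / (4π²))^(1/3) m
a ≈ 1.379e+07 m = 1.379 × 10^7 m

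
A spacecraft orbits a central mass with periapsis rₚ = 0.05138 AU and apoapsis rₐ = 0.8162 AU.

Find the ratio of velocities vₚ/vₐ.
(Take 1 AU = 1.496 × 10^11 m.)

Convert to SI: rₚ = 0.05138 AU = 7.68645e+09 m; rₐ = 0.8162 AU = 1.22104e+11 m.
Conservation of angular momentum gives rₚvₚ = rₐvₐ, so vₚ/vₐ = rₐ/rₚ.
vₚ/vₐ = 1.22104e+11 / 7.68645e+09 ≈ 15.89.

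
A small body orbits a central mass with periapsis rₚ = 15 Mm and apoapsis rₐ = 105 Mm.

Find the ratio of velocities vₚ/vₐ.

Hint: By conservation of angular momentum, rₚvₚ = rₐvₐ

Convert to SI: rₚ = 15 Mm = 1.5e+07 m; rₐ = 105 Mm = 1.05e+08 m.
Conservation of angular momentum gives rₚvₚ = rₐvₐ, so vₚ/vₐ = rₐ/rₚ.
vₚ/vₐ = 1.05e+08 / 1.5e+07 ≈ 7.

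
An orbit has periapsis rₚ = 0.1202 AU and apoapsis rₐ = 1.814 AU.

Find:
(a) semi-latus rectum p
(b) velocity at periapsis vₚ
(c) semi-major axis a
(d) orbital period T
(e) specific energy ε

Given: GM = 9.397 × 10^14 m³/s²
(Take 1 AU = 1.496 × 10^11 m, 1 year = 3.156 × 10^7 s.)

Convert to SI: rₚ = 0.1202 AU = 1.79819e+10 m; rₐ = 1.814 AU = 2.71374e+11 m.
(a) From a = (rₚ + rₐ)/2 = 1.44678e+11 m and e = (rₐ − rₚ)/(rₐ + rₚ) = 0.875711, p = a(1 − e²) = 1.44678e+11 · (1 − (0.875711)²) ≈ 3.373e+10 m
(b) With a = (rₚ + rₐ)/2 = 1.44678e+11 m, vₚ = √(GM (2/rₚ − 1/a)) = √(9.397e+14 · (2/1.79819e+10 − 1/1.44678e+11)) m/s ≈ 313.1 m/s
(c) a = (rₚ + rₐ)/2 = (1.79819e+10 + 2.71374e+11)/2 ≈ 1.447e+11 m
(d) With a = (rₚ + rₐ)/2 = 1.44678e+11 m, T = 2π √(a³/GM) = 2π √((1.44678e+11)³/9.397e+14) s ≈ 1.128e+10 s
(e) With a = (rₚ + rₐ)/2 = 1.44678e+11 m, ε = −GM/(2a) = −9.397e+14/(2 · 1.44678e+11) J/kg ≈ -3248 J/kg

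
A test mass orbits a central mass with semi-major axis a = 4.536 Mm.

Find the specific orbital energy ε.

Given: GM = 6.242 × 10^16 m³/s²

Convert to SI: a = 4.536 Mm = 4.536e+06 m.
ε = −GM / (2a).
ε = −6.242e+16 / (2 · 4.536e+06) J/kg ≈ -6.881e+09 J/kg = -6.881 GJ/kg.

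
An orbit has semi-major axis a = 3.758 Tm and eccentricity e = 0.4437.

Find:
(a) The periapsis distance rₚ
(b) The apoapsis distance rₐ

Convert to SI: a = 3.758 Tm = 3.758e+12 m.
(a) rₚ = a(1 − e) = 3.758e+12 · (1 − 0.4437) = 3.758e+12 · 0.5563 ≈ 2.091e+12 m = 2.091 Tm.
(b) rₐ = a(1 + e) = 3.758e+12 · (1 + 0.4437) = 3.758e+12 · 1.4437 ≈ 5.425e+12 m = 5.425 Tm.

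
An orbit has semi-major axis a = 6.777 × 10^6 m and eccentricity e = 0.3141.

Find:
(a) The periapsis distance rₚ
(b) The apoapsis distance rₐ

(a) rₚ = a(1 − e) = 6.777e+06 · (1 − 0.3141) = 6.777e+06 · 0.6859 ≈ 4.648e+06 m = 4.648 × 10^6 m.
(b) rₐ = a(1 + e) = 6.777e+06 · (1 + 0.3141) = 6.777e+06 · 1.3141 ≈ 8.906e+06 m = 8.906 × 10^6 m.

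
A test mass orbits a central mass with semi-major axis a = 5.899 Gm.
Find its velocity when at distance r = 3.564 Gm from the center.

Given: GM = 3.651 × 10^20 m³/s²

Convert to SI: a = 5.899 Gm = 5.899e+09 m; r = 3.564 Gm = 3.564e+09 m.
Vis-viva: v = √(GM · (2/r − 1/a)).
2/r − 1/a = 2/3.564e+09 − 1/5.899e+09 = 3.91647e-10 m⁻¹.
v = √(3.651e+20 · 3.91647e-10) m/s ≈ 3.781e+05 m/s = 378.1 km/s.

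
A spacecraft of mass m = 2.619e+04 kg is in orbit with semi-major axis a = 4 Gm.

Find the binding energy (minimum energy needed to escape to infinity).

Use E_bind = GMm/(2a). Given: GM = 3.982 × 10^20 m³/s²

Convert to SI: a = 4 Gm = 4e+09 m.
Total orbital energy is E = −GMm/(2a); binding energy is E_bind = −E = GMm/(2a).
E_bind = 3.982e+20 · 2.619e+04 / (2 · 4e+09) J ≈ 1.304e+15 J = 1.304 PJ.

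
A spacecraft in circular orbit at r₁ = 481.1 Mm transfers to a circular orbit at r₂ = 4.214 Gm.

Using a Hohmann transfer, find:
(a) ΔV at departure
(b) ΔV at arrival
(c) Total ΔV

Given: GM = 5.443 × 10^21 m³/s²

Convert to SI: r₁ = 481.1 Mm = 4.811e+08 m; r₂ = 4.214 Gm = 4.214e+09 m.
Transfer semi-major axis: a_t = (r₁ + r₂)/2 = (4.811e+08 + 4.214e+09)/2 = 2.34755e+09 m.
Circular speeds: v₁ = √(GM/r₁) = 3.36358e+06 m/s, v₂ = √(GM/r₂) = 1.13651e+06 m/s.
Transfer speeds (vis-viva v² = GM(2/r − 1/a_t)): v₁ᵗ = 4.50652e+06 m/s, v₂ᵗ = 514496 m/s.
(a) ΔV₁ = |v₁ᵗ − v₁| ≈ 1.143e+06 m/s = 1143 km/s.
(b) ΔV₂ = |v₂ − v₂ᵗ| ≈ 6.22e+05 m/s = 622 km/s.
(c) ΔV_total = ΔV₁ + ΔV₂ ≈ 1.765e+06 m/s = 1765 km/s.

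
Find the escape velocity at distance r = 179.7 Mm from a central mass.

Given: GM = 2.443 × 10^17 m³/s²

Convert to SI: r = 179.7 Mm = 1.797e+08 m.
Escape velocity comes from setting total energy to zero: ½v² − GM/r = 0 ⇒ v_esc = √(2GM / r).
v_esc = √(2 · 2.443e+17 / 1.797e+08) m/s ≈ 5.214e+04 m/s = 52.14 km/s.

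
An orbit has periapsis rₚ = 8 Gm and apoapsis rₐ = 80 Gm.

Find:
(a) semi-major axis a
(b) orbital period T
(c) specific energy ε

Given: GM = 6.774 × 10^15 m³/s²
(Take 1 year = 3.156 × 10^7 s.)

Convert to SI: rₚ = 8 Gm = 8e+09 m; rₐ = 80 Gm = 8e+10 m.
(a) a = (rₚ + rₐ)/2 = (8e+09 + 8e+10)/2 ≈ 4.4e+10 m
(b) With a = (rₚ + rₐ)/2 = 4.4e+10 m, T = 2π √(a³/GM) = 2π √((4.4e+10)³/6.774e+15) s ≈ 7.046e+08 s
(c) With a = (rₚ + rₐ)/2 = 4.4e+10 m, ε = −GM/(2a) = −6.774e+15/(2 · 4.4e+10) J/kg ≈ -7.698e+04 J/kg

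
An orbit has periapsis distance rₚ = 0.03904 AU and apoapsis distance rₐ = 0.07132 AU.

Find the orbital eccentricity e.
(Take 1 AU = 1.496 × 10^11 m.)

Convert to SI: rₚ = 0.03904 AU = 5.84038e+09 m; rₐ = 0.07132 AU = 1.06695e+10 m.
e = (rₐ − rₚ) / (rₐ + rₚ).
e = (1.06695e+10 − 5.84038e+09) / (1.06695e+10 + 5.84038e+09) = 4.82909e+09 / 1.65099e+10 ≈ 0.2925.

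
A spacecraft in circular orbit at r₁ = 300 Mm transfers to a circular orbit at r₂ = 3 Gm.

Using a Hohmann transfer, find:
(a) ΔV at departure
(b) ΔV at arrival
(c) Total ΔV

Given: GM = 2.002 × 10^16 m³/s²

Convert to SI: r₁ = 300 Mm = 3e+08 m; r₂ = 3 Gm = 3e+09 m.
Transfer semi-major axis: a_t = (r₁ + r₂)/2 = (3e+08 + 3e+09)/2 = 1.65e+09 m.
Circular speeds: v₁ = √(GM/r₁) = 8169.05 m/s, v₂ = √(GM/r₂) = 2583.28 m/s.
Transfer speeds (vis-viva v² = GM(2/r − 1/a_t)): v₁ᵗ = 11015.1 m/s, v₂ᵗ = 1101.51 m/s.
(a) ΔV₁ = |v₁ᵗ − v₁| ≈ 2846 m/s = 2.846 km/s.
(b) ΔV₂ = |v₂ − v₂ᵗ| ≈ 1482 m/s = 1.482 km/s.
(c) ΔV_total = ΔV₁ + ΔV₂ ≈ 4328 m/s = 4.328 km/s.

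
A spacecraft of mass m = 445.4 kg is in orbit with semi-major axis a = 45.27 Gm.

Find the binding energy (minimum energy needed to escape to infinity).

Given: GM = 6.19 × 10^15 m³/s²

Convert to SI: a = 45.27 Gm = 4.527e+10 m.
Total orbital energy is E = −GMm/(2a); binding energy is E_bind = −E = GMm/(2a).
E_bind = 6.19e+15 · 445.4 / (2 · 4.527e+10) J ≈ 3.045e+07 J = 30.45 MJ.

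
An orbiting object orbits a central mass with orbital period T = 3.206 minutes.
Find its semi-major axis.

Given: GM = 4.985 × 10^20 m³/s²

Convert to SI: T = 3.206 minutes = 192.36 s.
Invert Kepler's third law: a = (GM · T² / (4π²))^(1/3).
Substituting T = 192.36 s and GM = 4.985e+20 m³/s²:
a = (4.985e+20 · (192.36)² / (4π²))^(1/3) m
a ≈ 7.76e+07 m = 7.76 × 10^7 m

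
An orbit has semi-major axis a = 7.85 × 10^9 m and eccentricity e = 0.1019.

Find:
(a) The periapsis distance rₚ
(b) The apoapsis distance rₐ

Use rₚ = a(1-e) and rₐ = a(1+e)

(a) rₚ = a(1 − e) = 7.85e+09 · (1 − 0.1019) = 7.85e+09 · 0.8981 ≈ 7.05e+09 m = 7.05 × 10^9 m.
(b) rₐ = a(1 + e) = 7.85e+09 · (1 + 0.1019) = 7.85e+09 · 1.1019 ≈ 8.65e+09 m = 8.65 × 10^9 m.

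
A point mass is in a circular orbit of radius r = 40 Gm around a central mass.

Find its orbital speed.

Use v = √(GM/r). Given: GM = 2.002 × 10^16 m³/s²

Convert to SI: r = 40 Gm = 4e+10 m.
For a circular orbit, gravity supplies the centripetal force, so v = √(GM / r).
v = √(2.002e+16 / 4e+10) m/s ≈ 707.5 m/s = 707.5 m/s.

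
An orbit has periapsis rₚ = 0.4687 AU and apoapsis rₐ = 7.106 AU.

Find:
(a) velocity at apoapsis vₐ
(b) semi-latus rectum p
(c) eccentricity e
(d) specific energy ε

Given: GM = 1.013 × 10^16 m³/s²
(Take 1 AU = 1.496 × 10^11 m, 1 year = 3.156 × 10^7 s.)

Convert to SI: rₚ = 0.4687 AU = 7.01175e+10 m; rₐ = 7.106 AU = 1.06306e+12 m.
(a) With a = (rₚ + rₐ)/2 = 5.66588e+11 m, vₐ = √(GM (2/rₐ − 1/a)) = √(1.013e+16 · (2/1.06306e+12 − 1/5.66588e+11)) m/s ≈ 34.34 m/s
(b) From a = (rₚ + rₐ)/2 = 5.66588e+11 m and e = (rₐ − rₚ)/(rₐ + rₚ) = 0.876246, p = a(1 − e²) = 5.66588e+11 · (1 − (0.876246)²) ≈ 1.316e+11 m
(c) e = (rₐ − rₚ)/(rₐ + rₚ) = (1.06306e+12 − 7.01175e+10)/(1.06306e+12 + 7.01175e+10) ≈ 0.8762
(d) With a = (rₚ + rₐ)/2 = 5.66588e+11 m, ε = −GM/(2a) = −1.013e+16/(2 · 5.66588e+11) J/kg ≈ -8939 J/kg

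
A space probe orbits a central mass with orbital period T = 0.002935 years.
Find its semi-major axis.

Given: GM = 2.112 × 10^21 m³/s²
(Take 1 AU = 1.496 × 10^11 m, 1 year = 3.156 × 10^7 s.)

Convert to SI: T = 0.002935 years = 92628.6 s.
Invert Kepler's third law: a = (GM · T² / (4π²))^(1/3).
Substituting T = 92628.6 s and GM = 2.112e+21 m³/s²:
a = (2.112e+21 · (92628.6)² / (4π²))^(1/3) m
a ≈ 7.714e+09 m = 0.05156 AU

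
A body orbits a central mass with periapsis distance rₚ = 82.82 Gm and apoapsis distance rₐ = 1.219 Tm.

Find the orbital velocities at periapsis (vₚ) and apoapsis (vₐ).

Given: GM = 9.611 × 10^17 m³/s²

Convert to SI: rₚ = 82.82 Gm = 8.282e+10 m; rₐ = 1.219 Tm = 1.219e+12 m.
Use the vis-viva equation v² = GM(2/r − 1/a) with a = (rₚ + rₐ)/2 = (8.282e+10 + 1.219e+12)/2 = 6.5091e+11 m.
vₚ = √(GM · (2/rₚ − 1/a)) = √(9.611e+17 · (2/8.282e+10 − 1/6.5091e+11)) m/s ≈ 4662 m/s = 4.662 km/s.
vₐ = √(GM · (2/rₐ − 1/a)) = √(9.611e+17 · (2/1.219e+12 − 1/6.5091e+11)) m/s ≈ 316.7 m/s = 316.7 m/s.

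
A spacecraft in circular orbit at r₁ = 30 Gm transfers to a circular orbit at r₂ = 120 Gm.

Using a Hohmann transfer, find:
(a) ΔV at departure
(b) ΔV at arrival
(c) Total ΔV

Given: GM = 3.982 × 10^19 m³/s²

Convert to SI: r₁ = 30 Gm = 3e+10 m; r₂ = 120 Gm = 1.2e+11 m.
Transfer semi-major axis: a_t = (r₁ + r₂)/2 = (3e+10 + 1.2e+11)/2 = 7.5e+10 m.
Circular speeds: v₁ = √(GM/r₁) = 36432.6 m/s, v₂ = √(GM/r₂) = 18216.3 m/s.
Transfer speeds (vis-viva v² = GM(2/r − 1/a_t)): v₁ᵗ = 46084 m/s, v₂ᵗ = 11521 m/s.
(a) ΔV₁ = |v₁ᵗ − v₁| ≈ 9651 m/s = 9.651 km/s.
(b) ΔV₂ = |v₂ − v₂ᵗ| ≈ 6695 m/s = 6.695 km/s.
(c) ΔV_total = ΔV₁ + ΔV₂ ≈ 1.635e+04 m/s = 16.35 km/s.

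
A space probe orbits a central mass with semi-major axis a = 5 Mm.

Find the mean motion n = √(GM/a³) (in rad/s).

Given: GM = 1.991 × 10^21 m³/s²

Convert to SI: a = 5 Mm = 5e+06 m.
n = √(GM / a³).
n = √(1.991e+21 / (5e+06)³) rad/s ≈ 3.991 rad/s.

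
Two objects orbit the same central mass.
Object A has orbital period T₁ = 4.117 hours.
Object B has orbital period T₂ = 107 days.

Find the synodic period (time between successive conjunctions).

Convert to SI: T₁ = 4.117 hours = 14821.2 s; T₂ = 107 days = 9.2448e+06 s.
T_syn = |T₁ · T₂ / (T₁ − T₂)|.
T_syn = |14821.2 · 9.2448e+06 / (14821.2 − 9.2448e+06)| s ≈ 1.484e+04 s = 4.124 hours.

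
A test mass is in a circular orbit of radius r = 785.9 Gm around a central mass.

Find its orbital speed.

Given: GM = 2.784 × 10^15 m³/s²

Convert to SI: r = 785.9 Gm = 7.859e+11 m.
For a circular orbit, gravity supplies the centripetal force, so v = √(GM / r).
v = √(2.784e+15 / 7.859e+11) m/s ≈ 59.52 m/s = 59.52 m/s.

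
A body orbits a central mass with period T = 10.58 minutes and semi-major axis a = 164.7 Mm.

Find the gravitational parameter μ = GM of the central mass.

Convert to SI: T = 10.58 minutes = 634.8 s; a = 164.7 Mm = 1.647e+08 m.
GM = 4π² · a³ / T².
GM = 4π² · (1.647e+08)³ / (634.8)² m³/s² ≈ 4.377e+20 m³/s² = 4.377 × 10^20 m³/s².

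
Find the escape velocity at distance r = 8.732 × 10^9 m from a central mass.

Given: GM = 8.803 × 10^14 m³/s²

Escape velocity comes from setting total energy to zero: ½v² − GM/r = 0 ⇒ v_esc = √(2GM / r).
v_esc = √(2 · 8.803e+14 / 8.732e+09) m/s ≈ 449 m/s = 449 m/s.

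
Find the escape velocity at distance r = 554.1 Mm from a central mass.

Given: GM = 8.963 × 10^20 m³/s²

Convert to SI: r = 554.1 Mm = 5.541e+08 m.
Escape velocity comes from setting total energy to zero: ½v² − GM/r = 0 ⇒ v_esc = √(2GM / r).
v_esc = √(2 · 8.963e+20 / 5.541e+08) m/s ≈ 1.799e+06 m/s = 1799 km/s.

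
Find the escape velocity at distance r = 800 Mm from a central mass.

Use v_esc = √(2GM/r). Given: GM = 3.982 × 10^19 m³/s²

Convert to SI: r = 800 Mm = 8e+08 m.
Escape velocity comes from setting total energy to zero: ½v² − GM/r = 0 ⇒ v_esc = √(2GM / r).
v_esc = √(2 · 3.982e+19 / 8e+08) m/s ≈ 3.155e+05 m/s = 315.5 km/s.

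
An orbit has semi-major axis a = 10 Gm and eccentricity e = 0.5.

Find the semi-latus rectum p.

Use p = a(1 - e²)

Convert to SI: a = 10 Gm = 1e+10 m.
p = a (1 − e²).
p = 1e+10 · (1 − (0.5)²) = 1e+10 · 0.75 ≈ 7.5e+09 m = 7.5 Gm.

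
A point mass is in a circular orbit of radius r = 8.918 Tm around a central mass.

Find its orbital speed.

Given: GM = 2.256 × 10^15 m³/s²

Convert to SI: r = 8.918 Tm = 8.918e+12 m.
For a circular orbit, gravity supplies the centripetal force, so v = √(GM / r).
v = √(2.256e+15 / 8.918e+12) m/s ≈ 15.91 m/s = 15.91 m/s.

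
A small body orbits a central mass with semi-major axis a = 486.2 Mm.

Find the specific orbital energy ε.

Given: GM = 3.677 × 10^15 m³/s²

Convert to SI: a = 486.2 Mm = 4.862e+08 m.
ε = −GM / (2a).
ε = −3.677e+15 / (2 · 4.862e+08) J/kg ≈ -3.781e+06 J/kg = -3.781 MJ/kg.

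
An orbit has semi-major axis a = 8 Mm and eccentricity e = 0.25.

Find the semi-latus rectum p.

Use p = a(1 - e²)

Convert to SI: a = 8 Mm = 8e+06 m.
p = a (1 − e²).
p = 8e+06 · (1 − (0.25)²) = 8e+06 · 0.9375 ≈ 7.5e+06 m = 7.5 Mm.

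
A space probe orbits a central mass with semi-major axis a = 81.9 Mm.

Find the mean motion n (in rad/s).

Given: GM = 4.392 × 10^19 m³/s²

Convert to SI: a = 81.9 Mm = 8.19e+07 m.
n = √(GM / a³).
n = √(4.392e+19 / (8.19e+07)³) rad/s ≈ 0.008941 rad/s.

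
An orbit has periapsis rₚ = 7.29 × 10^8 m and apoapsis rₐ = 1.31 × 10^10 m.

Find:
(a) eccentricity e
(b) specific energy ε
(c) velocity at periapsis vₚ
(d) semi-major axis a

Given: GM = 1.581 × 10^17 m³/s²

(a) e = (rₐ − rₚ)/(rₐ + rₚ) = (1.31e+10 − 7.29e+08)/(1.31e+10 + 7.29e+08) ≈ 0.8946
(b) With a = (rₚ + rₐ)/2 = 6.9145e+09 m, ε = −GM/(2a) = −1.581e+17/(2 · 6.9145e+09) J/kg ≈ -1.143e+07 J/kg
(c) With a = (rₚ + rₐ)/2 = 6.9145e+09 m, vₚ = √(GM (2/rₚ − 1/a)) = √(1.581e+17 · (2/7.29e+08 − 1/6.9145e+09)) m/s ≈ 2.027e+04 m/s
(d) a = (rₚ + rₐ)/2 = (7.29e+08 + 1.31e+10)/2 ≈ 6.914e+09 m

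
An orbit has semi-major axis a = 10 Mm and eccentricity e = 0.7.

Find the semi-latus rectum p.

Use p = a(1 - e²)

Convert to SI: a = 10 Mm = 1e+07 m.
p = a (1 − e²).
p = 1e+07 · (1 − (0.7)²) = 1e+07 · 0.51 ≈ 5.1e+06 m = 5.1 Mm.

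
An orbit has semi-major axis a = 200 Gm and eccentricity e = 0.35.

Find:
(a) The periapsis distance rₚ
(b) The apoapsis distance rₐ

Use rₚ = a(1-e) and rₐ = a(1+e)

Convert to SI: a = 200 Gm = 2e+11 m.
(a) rₚ = a(1 − e) = 2e+11 · (1 − 0.35) = 2e+11 · 0.65 ≈ 1.3e+11 m = 130 Gm.
(b) rₐ = a(1 + e) = 2e+11 · (1 + 0.35) = 2e+11 · 1.35 ≈ 2.7e+11 m = 270 Gm.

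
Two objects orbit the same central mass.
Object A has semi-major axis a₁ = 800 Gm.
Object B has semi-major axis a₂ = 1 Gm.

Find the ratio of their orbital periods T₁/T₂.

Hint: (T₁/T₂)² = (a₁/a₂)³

Convert to SI: a₁ = 800 Gm = 8e+11 m; a₂ = 1 Gm = 1e+09 m.
From Kepler's third law, (T₁/T₂)² = (a₁/a₂)³, so T₁/T₂ = (a₁/a₂)^(3/2).
a₁/a₂ = 8e+11 / 1e+09 = 800.
T₁/T₂ = (800)^(3/2) ≈ 2.263e+04.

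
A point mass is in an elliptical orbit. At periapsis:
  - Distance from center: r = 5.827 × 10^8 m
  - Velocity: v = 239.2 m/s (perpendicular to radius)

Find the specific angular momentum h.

With v perpendicular to r, h = r · v.
h = 5.827e+08 · 239.2 m²/s ≈ 1.394e+11 m²/s.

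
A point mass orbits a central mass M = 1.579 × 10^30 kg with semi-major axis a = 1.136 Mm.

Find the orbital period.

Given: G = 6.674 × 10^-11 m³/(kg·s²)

Convert to SI: a = 1.136 Mm = 1.136e+06 m.
GM = G · M = 6.674e-11 · 1.579e+30 = 1.05382e+20 m³/s².
Kepler's third law: T = 2π √(a³ / GM).
Substituting a = 1.136e+06 m and GM = 1.05382e+20 m³/s²:
T = 2π √((1.136e+06)³ / 1.05382e+20) s
T ≈ 0.7411 s = 0.7411 seconds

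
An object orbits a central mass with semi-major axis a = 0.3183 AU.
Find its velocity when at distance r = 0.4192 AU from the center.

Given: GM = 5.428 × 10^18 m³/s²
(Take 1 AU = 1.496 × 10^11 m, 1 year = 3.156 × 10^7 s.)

Convert to SI: a = 0.3183 AU = 4.76177e+10 m; r = 0.4192 AU = 6.27123e+10 m.
Vis-viva: v = √(GM · (2/r − 1/a)).
2/r − 1/a = 2/6.27123e+10 − 1/4.76177e+10 = 1.08911e-11 m⁻¹.
v = √(5.428e+18 · 1.08911e-11) m/s ≈ 7689 m/s = 1.622 AU/year.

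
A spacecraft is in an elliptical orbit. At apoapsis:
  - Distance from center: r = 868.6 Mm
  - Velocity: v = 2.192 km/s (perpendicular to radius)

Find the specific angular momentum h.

Convert to SI: r = 868.6 Mm = 8.686e+08 m; v = 2.192 km/s = 2192 m/s.
With v perpendicular to r, h = r · v.
h = 8.686e+08 · 2192 m²/s ≈ 1.904e+12 m²/s.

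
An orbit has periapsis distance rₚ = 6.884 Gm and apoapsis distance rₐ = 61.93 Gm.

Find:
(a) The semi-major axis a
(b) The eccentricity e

Convert to SI: rₚ = 6.884 Gm = 6.884e+09 m; rₐ = 61.93 Gm = 6.193e+10 m.
(a) a = (rₚ + rₐ) / 2 = (6.884e+09 + 6.193e+10) / 2 ≈ 3.441e+10 m = 34.41 Gm.
(b) e = (rₐ − rₚ) / (rₐ + rₚ) = (6.193e+10 − 6.884e+09) / (6.193e+10 + 6.884e+09) ≈ 0.7999.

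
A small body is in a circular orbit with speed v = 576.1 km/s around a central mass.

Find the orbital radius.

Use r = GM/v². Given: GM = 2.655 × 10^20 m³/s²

Convert to SI: v = 576.1 km/s = 576100 m/s.
For a circular orbit, v² = GM / r, so r = GM / v².
r = 2.655e+20 / (576100)² m ≈ 8e+08 m = 800 Mm.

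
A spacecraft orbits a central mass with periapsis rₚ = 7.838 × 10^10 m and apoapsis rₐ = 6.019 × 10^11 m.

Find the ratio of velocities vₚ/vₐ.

Conservation of angular momentum gives rₚvₚ = rₐvₐ, so vₚ/vₐ = rₐ/rₚ.
vₚ/vₐ = 6.019e+11 / 7.838e+10 ≈ 7.679.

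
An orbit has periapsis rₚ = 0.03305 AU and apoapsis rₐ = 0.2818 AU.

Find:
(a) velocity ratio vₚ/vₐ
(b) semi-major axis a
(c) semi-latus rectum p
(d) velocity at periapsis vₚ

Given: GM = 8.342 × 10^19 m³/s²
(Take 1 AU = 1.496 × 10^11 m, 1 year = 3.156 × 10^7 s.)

Convert to SI: rₚ = 0.03305 AU = 4.94428e+09 m; rₐ = 0.2818 AU = 4.21573e+10 m.
(a) Conservation of angular momentum (rₚvₚ = rₐvₐ) gives vₚ/vₐ = rₐ/rₚ = 4.21573e+10/4.94428e+09 ≈ 8.526
(b) a = (rₚ + rₐ)/2 = (4.94428e+09 + 4.21573e+10)/2 ≈ 2.355e+10 m
(c) From a = (rₚ + rₐ)/2 = 2.35508e+10 m and e = (rₐ − rₚ)/(rₐ + rₚ) = 0.790059, p = a(1 − e²) = 2.35508e+10 · (1 − (0.790059)²) ≈ 8.851e+09 m
(d) With a = (rₚ + rₐ)/2 = 2.35508e+10 m, vₚ = √(GM (2/rₚ − 1/a)) = √(8.342e+19 · (2/4.94428e+09 − 1/2.35508e+10)) m/s ≈ 1.738e+05 m/s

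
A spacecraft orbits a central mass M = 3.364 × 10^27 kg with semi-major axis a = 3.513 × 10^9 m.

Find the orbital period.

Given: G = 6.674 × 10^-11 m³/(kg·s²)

GM = G · M = 6.674e-11 · 3.364e+27 = 2.24513e+17 m³/s².
Kepler's third law: T = 2π √(a³ / GM).
Substituting a = 3.513e+09 m and GM = 2.24513e+17 m³/s²:
T = 2π √((3.513e+09)³ / 2.24513e+17) s
T ≈ 2.761e+06 s = 31.96 days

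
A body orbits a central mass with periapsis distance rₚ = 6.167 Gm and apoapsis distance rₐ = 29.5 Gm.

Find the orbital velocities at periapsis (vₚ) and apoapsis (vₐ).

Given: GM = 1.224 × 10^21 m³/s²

Convert to SI: rₚ = 6.167 Gm = 6.167e+09 m; rₐ = 29.5 Gm = 2.95e+10 m.
Use the vis-viva equation v² = GM(2/r − 1/a) with a = (rₚ + rₐ)/2 = (6.167e+09 + 2.95e+10)/2 = 1.78335e+10 m.
vₚ = √(GM · (2/rₚ − 1/a)) = √(1.224e+21 · (2/6.167e+09 − 1/1.78335e+10)) m/s ≈ 5.73e+05 m/s = 573 km/s.
vₐ = √(GM · (2/rₐ − 1/a)) = √(1.224e+21 · (2/2.95e+10 − 1/1.78335e+10)) m/s ≈ 1.198e+05 m/s = 119.8 km/s.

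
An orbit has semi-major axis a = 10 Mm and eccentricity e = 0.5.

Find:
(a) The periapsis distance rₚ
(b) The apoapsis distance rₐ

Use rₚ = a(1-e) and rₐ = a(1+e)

Convert to SI: a = 10 Mm = 1e+07 m.
(a) rₚ = a(1 − e) = 1e+07 · (1 − 0.5) = 1e+07 · 0.5 ≈ 5e+06 m = 5 Mm.
(b) rₐ = a(1 + e) = 1e+07 · (1 + 0.5) = 1e+07 · 1.5 ≈ 1.5e+07 m = 15 Mm.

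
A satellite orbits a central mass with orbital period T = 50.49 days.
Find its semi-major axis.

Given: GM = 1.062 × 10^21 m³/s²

Convert to SI: T = 50.49 days = 4.36234e+06 s.
Invert Kepler's third law: a = (GM · T² / (4π²))^(1/3).
Substituting T = 4.36234e+06 s and GM = 1.062e+21 m³/s²:
a = (1.062e+21 · (4.36234e+06)² / (4π²))^(1/3) m
a ≈ 8e+10 m = 80 Gm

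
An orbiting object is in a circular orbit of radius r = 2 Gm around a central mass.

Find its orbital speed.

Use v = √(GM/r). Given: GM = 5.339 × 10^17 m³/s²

Convert to SI: r = 2 Gm = 2e+09 m.
For a circular orbit, gravity supplies the centripetal force, so v = √(GM / r).
v = √(5.339e+17 / 2e+09) m/s ≈ 1.634e+04 m/s = 16.34 km/s.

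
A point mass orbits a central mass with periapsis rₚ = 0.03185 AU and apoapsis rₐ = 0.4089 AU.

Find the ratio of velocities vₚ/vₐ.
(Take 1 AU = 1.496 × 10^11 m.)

Convert to SI: rₚ = 0.03185 AU = 4.76476e+09 m; rₐ = 0.4089 AU = 6.11714e+10 m.
Conservation of angular momentum gives rₚvₚ = rₐvₐ, so vₚ/vₐ = rₐ/rₚ.
vₚ/vₐ = 6.11714e+10 / 4.76476e+09 ≈ 12.84.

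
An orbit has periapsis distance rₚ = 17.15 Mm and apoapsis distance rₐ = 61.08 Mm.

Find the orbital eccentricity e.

Convert to SI: rₚ = 17.15 Mm = 1.715e+07 m; rₐ = 61.08 Mm = 6.108e+07 m.
e = (rₐ − rₚ) / (rₐ + rₚ).
e = (6.108e+07 − 1.715e+07) / (6.108e+07 + 1.715e+07) = 4.393e+07 / 7.823e+07 ≈ 0.5615.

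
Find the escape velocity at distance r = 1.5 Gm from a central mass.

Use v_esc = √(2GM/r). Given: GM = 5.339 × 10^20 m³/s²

Convert to SI: r = 1.5 Gm = 1.5e+09 m.
Escape velocity comes from setting total energy to zero: ½v² − GM/r = 0 ⇒ v_esc = √(2GM / r).
v_esc = √(2 · 5.339e+20 / 1.5e+09) m/s ≈ 8.437e+05 m/s = 843.7 km/s.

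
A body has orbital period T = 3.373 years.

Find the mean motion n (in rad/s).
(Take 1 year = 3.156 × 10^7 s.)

Convert to SI: T = 3.373 years = 1.06452e+08 s.
n = 2π / T.
n = 2π / 1.06452e+08 s ≈ 5.902e-08 rad/s.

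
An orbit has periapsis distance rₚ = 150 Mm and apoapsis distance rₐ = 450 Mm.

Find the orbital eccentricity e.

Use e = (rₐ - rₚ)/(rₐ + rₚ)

Convert to SI: rₚ = 150 Mm = 1.5e+08 m; rₐ = 450 Mm = 4.5e+08 m.
e = (rₐ − rₚ) / (rₐ + rₚ).
e = (4.5e+08 − 1.5e+08) / (4.5e+08 + 1.5e+08) = 3e+08 / 6e+08 ≈ 0.5.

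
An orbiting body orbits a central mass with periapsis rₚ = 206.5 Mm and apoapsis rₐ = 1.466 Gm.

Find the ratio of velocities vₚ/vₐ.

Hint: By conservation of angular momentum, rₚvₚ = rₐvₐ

Convert to SI: rₚ = 206.5 Mm = 2.065e+08 m; rₐ = 1.466 Gm = 1.466e+09 m.
Conservation of angular momentum gives rₚvₚ = rₐvₐ, so vₚ/vₐ = rₐ/rₚ.
vₚ/vₐ = 1.466e+09 / 2.065e+08 ≈ 7.099.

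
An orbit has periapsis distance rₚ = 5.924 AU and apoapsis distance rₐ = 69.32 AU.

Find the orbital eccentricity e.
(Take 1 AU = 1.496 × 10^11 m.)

Convert to SI: rₚ = 5.924 AU = 8.8623e+11 m; rₐ = 69.32 AU = 1.03703e+13 m.
e = (rₐ − rₚ) / (rₐ + rₚ).
e = (1.03703e+13 − 8.8623e+11) / (1.03703e+13 + 8.8623e+11) = 9.48404e+12 / 1.12565e+13 ≈ 0.8425.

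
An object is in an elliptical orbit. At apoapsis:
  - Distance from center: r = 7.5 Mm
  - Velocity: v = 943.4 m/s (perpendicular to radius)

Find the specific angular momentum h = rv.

Convert to SI: r = 7.5 Mm = 7.5e+06 m.
With v perpendicular to r, h = r · v.
h = 7.5e+06 · 943.4 m²/s ≈ 7.076e+09 m²/s.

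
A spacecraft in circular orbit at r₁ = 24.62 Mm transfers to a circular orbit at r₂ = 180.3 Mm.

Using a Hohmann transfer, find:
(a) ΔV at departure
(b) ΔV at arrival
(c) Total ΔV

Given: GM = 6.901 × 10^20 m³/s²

Convert to SI: r₁ = 24.62 Mm = 2.462e+07 m; r₂ = 180.3 Mm = 1.803e+08 m.
Transfer semi-major axis: a_t = (r₁ + r₂)/2 = (2.462e+07 + 1.803e+08)/2 = 1.0246e+08 m.
Circular speeds: v₁ = √(GM/r₁) = 5.29434e+06 m/s, v₂ = √(GM/r₂) = 1.9564e+06 m/s.
Transfer speeds (vis-viva v² = GM(2/r − 1/a_t)): v₁ᵗ = 7.02316e+06 m/s, v₂ᵗ = 959014 m/s.
(a) ΔV₁ = |v₁ᵗ − v₁| ≈ 1.729e+06 m/s = 1729 km/s.
(b) ΔV₂ = |v₂ − v₂ᵗ| ≈ 9.974e+05 m/s = 997.4 km/s.
(c) ΔV_total = ΔV₁ + ΔV₂ ≈ 2.726e+06 m/s = 2726 km/s.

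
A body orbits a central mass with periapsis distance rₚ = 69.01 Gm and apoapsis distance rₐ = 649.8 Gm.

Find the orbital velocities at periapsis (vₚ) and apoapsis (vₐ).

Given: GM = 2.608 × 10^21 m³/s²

Convert to SI: rₚ = 69.01 Gm = 6.901e+10 m; rₐ = 649.8 Gm = 6.498e+11 m.
Use the vis-viva equation v² = GM(2/r − 1/a) with a = (rₚ + rₐ)/2 = (6.901e+10 + 6.498e+11)/2 = 3.59405e+11 m.
vₚ = √(GM · (2/rₚ − 1/a)) = √(2.608e+21 · (2/6.901e+10 − 1/3.59405e+11)) m/s ≈ 2.614e+05 m/s = 261.4 km/s.
vₐ = √(GM · (2/rₐ − 1/a)) = √(2.608e+21 · (2/6.498e+11 − 1/3.59405e+11)) m/s ≈ 2.776e+04 m/s = 27.76 km/s.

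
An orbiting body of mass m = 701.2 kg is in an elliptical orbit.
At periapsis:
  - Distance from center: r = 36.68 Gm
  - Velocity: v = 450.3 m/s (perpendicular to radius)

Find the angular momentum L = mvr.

Convert to SI: r = 36.68 Gm = 3.668e+10 m.
Since v is perpendicular to r, L = m · v · r.
L = 701.2 · 450.3 · 3.668e+10 kg·m²/s ≈ 1.158e+16 kg·m²/s.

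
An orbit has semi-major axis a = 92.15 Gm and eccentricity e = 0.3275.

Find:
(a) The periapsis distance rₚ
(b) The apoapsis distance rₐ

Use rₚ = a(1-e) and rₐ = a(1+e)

Convert to SI: a = 92.15 Gm = 9.215e+10 m.
(a) rₚ = a(1 − e) = 9.215e+10 · (1 − 0.3275) = 9.215e+10 · 0.6725 ≈ 6.197e+10 m = 61.97 Gm.
(b) rₐ = a(1 + e) = 9.215e+10 · (1 + 0.3275) = 9.215e+10 · 1.3275 ≈ 1.223e+11 m = 122.3 Gm.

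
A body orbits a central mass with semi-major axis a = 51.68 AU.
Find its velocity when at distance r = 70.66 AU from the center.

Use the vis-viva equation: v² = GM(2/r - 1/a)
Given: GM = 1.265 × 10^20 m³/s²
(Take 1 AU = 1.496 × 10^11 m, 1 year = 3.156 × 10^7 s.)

Convert to SI: a = 51.68 AU = 7.73133e+12 m; r = 70.66 AU = 1.05707e+13 m.
Vis-viva: v = √(GM · (2/r − 1/a)).
2/r − 1/a = 2/1.05707e+13 − 1/7.73133e+12 = 5.98577e-14 m⁻¹.
v = √(1.265e+20 · 5.98577e-14) m/s ≈ 2752 m/s = 0.5805 AU/year.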